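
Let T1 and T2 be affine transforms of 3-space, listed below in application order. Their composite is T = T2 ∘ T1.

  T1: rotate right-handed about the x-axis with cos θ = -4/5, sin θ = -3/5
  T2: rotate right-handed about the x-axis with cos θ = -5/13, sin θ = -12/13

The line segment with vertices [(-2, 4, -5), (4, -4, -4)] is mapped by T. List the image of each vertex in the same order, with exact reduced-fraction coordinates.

T1 rotate right-handed about the x-axis with cos θ = -4/5, sin θ = -3/5: (-2, 4, -5) → (-2, -31/5, 8/5); (4, -4, -4) → (4, 4/5, 28/5)
T2 rotate right-handed about the x-axis with cos θ = -5/13, sin θ = -12/13: (-2, -31/5, 8/5) → (-2, 251/65, 332/65); (4, 4/5, 28/5) → (4, 316/65, -188/65)

image vertices: (-2, 251/65, 332/65), (4, 316/65, -188/65)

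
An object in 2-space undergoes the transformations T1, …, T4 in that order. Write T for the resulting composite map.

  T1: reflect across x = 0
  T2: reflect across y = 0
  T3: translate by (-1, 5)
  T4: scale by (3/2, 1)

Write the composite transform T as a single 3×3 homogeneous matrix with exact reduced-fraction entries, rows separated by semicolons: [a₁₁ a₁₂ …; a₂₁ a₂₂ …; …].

T1 = [-1 0 0; 0 1 0; 0 0 1]
T2·T1 = [-1 0 0; 0 -1 0; 0 0 1]
T3·…·T1 = [-1 0 -1; 0 -1 5; 0 0 1]
T4·…·T1 = [-3/2 0 -3/2; 0 -1 5; 0 0 1]

T = [-3/2 0 -3/2; 0 -1 5; 0 0 1]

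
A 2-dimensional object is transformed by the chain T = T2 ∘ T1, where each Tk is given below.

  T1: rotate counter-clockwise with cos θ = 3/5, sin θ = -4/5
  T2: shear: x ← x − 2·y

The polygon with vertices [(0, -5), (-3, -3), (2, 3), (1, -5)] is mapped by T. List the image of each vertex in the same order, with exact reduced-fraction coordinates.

T1 rotate counter-clockwise with cos θ = 3/5, sin θ = -4/5: (0, -5) → (-4, -3); (-3, -3) → (-21/5, 3/5); (2, 3) → (18/5, 1/5); (1, -5) → (-17/5, -19/5)
T2 shear: x ← x − 2·y: (-4, -3) → (2, -3); (-21/5, 3/5) → (-27/5, 3/5); (18/5, 1/5) → (16/5, 1/5); (-17/5, -19/5) → (21/5, -19/5)

image vertices: (2, -3), (-27/5, 3/5), (16/5, 1/5), (21/5, -19/5)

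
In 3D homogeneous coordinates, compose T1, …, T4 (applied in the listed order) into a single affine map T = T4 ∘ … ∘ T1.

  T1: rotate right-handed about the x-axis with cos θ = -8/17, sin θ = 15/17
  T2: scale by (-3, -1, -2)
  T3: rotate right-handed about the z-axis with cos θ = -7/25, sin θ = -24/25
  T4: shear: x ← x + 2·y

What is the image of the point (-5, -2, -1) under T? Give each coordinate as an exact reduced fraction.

T1 rotate right-handed about the x-axis with cos θ = -8/17, sin θ = 15/17: (-5, -2, -1) → (-5, 31/17, -22/17)
T2 scale by (-3, -1, -2): (-5, 31/17, -22/17) → (15, -31/17, 44/17)
T3 rotate right-handed about the z-axis with cos θ = -7/25, sin θ = -24/25: (15, -31/17, 44/17) → (-2529/425, -5903/425, 44/17)
T4 shear: x ← x + 2·y: (-2529/425, -5903/425, 44/17) → (-2867/85, -5903/425, 44/17)

T(p) = (-2867/85, -5903/425, 44/17)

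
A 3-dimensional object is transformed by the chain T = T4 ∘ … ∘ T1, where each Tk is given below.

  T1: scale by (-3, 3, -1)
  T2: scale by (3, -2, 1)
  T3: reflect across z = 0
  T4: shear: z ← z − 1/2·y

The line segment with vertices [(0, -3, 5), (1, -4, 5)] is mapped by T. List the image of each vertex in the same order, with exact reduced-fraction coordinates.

image vertices: (0, 18, -4), (-9, 24, -7)

T1 scale by (-3, 3, -1): (0, -3, 5) → (0, -9, -5); (1, -4, 5) → (-3, -12, -5)
T2 scale by (3, -2, 1): (0, -9, -5) → (0, 18, -5); (-3, -12, -5) → (-9, 24, -5)
T3 reflect across z = 0: (0, 18, -5) → (0, 18, 5); (-9, 24, -5) → (-9, 24, 5)
T4 shear: z ← z − 1/2·y: (0, 18, 5) → (0, 18, -4); (-9, 24, 5) → (-9, 24, -7)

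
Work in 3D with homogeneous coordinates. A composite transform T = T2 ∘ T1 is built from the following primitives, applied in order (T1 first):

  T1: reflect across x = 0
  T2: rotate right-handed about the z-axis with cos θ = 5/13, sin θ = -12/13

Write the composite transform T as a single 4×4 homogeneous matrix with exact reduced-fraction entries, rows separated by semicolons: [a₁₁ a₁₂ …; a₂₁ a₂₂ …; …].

T = [-5/13 12/13 0 0; 12/13 5/13 0 0; 0 0 1 0; 0 0 0 1]

T1 = [-1 0 0 0; 0 1 0 0; 0 0 1 0; 0 0 0 1]
T2·T1 = [-5/13 12/13 0 0; 12/13 5/13 0 0; 0 0 1 0; 0 0 0 1]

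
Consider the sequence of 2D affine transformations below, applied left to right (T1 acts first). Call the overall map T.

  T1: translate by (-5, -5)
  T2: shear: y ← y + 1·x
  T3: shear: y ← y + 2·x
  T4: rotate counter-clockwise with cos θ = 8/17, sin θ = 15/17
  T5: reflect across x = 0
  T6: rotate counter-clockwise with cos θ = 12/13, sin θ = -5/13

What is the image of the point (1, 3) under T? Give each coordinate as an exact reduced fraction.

T1 translate by (-5, -5): (1, 3) → (-4, -2)
T2 shear: y ← y + 1·x: (-4, -2) → (-4, -6)
T3 shear: y ← y + 2·x: (-4, -6) → (-4, -14)
T4 rotate counter-clockwise with cos θ = 8/17, sin θ = 15/17: (-4, -14) → (178/17, -172/17)
T5 reflect across x = 0: (178/17, -172/17) → (-178/17, -172/17)
T6 rotate counter-clockwise with cos θ = 12/13, sin θ = -5/13: (-178/17, -172/17) → (-2996/221, -1174/221)

T(p) = (-2996/221, -1174/221)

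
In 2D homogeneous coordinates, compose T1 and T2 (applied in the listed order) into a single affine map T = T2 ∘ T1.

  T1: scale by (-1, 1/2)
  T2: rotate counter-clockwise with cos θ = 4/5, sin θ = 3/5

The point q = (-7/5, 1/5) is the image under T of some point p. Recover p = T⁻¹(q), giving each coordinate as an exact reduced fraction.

T1 = [-1 0 0; 0 1/2 0; 0 0 1]
T2·T1 = [-4/5 -3/10 0; -3/5 2/5 0; 0 0 1]
det M = -1/2; M⁻¹ = [-4/5 -3/5 0; -6/5 8/5 0; 0 0 1]
M⁻¹ · (-7/5, 1/5)ᵀ = (1, 2)ᵀ

p = (1, 2)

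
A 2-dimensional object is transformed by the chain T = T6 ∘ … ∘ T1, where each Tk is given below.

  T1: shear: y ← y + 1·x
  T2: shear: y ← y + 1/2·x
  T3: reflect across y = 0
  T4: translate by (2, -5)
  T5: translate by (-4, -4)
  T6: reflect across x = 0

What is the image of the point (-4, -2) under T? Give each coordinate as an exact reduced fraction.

T(p) = (6, -1)

T1 shear: y ← y + 1·x: (-4, -2) → (-4, -6)
T2 shear: y ← y + 1/2·x: (-4, -6) → (-4, -8)
T3 reflect across y = 0: (-4, -8) → (-4, 8)
T4 translate by (2, -5): (-4, 8) → (-2, 3)
T5 translate by (-4, -4): (-2, 3) → (-6, -1)
T6 reflect across x = 0: (-6, -1) → (6, -1)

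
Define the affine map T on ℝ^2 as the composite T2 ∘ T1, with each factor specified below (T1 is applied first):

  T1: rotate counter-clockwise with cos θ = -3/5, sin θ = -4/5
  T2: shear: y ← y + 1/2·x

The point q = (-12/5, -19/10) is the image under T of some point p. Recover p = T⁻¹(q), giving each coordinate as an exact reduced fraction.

T1 = [-3/5 4/5 0; -4/5 -3/5 0; 0 0 1]
T2·T1 = [-3/5 4/5 0; -11/10 -1/5 0; 0 0 1]
det M = 1; M⁻¹ = [-1/5 -4/5 0; 11/10 -3/5 0; 0 0 1]
M⁻¹ · (-12/5, -19/10)ᵀ = (2, -3/2)ᵀ

p = (2, -3/2)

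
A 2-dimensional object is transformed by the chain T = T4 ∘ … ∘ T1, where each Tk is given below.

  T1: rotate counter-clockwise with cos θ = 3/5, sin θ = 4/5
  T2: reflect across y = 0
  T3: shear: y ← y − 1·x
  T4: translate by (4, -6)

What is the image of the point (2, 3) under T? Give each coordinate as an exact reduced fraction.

T(p) = (14/5, -41/5)

T1 rotate counter-clockwise with cos θ = 3/5, sin θ = 4/5: (2, 3) → (-6/5, 17/5)
T2 reflect across y = 0: (-6/5, 17/5) → (-6/5, -17/5)
T3 shear: y ← y − 1·x: (-6/5, -17/5) → (-6/5, -11/5)
T4 translate by (4, -6): (-6/5, -11/5) → (14/5, -41/5)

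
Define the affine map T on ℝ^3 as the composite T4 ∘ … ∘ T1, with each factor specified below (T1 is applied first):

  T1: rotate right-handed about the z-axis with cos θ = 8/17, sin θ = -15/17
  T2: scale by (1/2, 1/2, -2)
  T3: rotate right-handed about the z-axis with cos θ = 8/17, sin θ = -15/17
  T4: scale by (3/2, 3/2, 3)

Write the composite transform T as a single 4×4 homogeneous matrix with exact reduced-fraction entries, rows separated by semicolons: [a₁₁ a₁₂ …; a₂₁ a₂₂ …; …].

T = [-483/1156 180/289 0 0; -180/289 -483/1156 0 0; 0 0 -6 0; 0 0 0 1]

T1 = [8/17 15/17 0 0; -15/17 8/17 0 0; 0 0 1 0; 0 0 0 1]
T2·T1 = [4/17 15/34 0 0; -15/34 4/17 0 0; 0 0 -2 0; 0 0 0 1]
T3·…·T1 = [-161/578 120/289 0 0; -120/289 -161/578 0 0; 0 0 -2 0; 0 0 0 1]
T4·…·T1 = [-483/1156 180/289 0 0; -180/289 -483/1156 0 0; 0 0 -6 0; 0 0 0 1]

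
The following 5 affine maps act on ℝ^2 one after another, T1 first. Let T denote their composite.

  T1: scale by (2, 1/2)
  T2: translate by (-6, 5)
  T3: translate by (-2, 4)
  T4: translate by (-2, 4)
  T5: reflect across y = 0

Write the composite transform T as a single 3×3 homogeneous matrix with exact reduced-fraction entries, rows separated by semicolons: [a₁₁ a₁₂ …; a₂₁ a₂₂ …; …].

T = [2 0 -10; 0 -1/2 -13; 0 0 1]

T1 = [2 0 0; 0 1/2 0; 0 0 1]
T2·T1 = [2 0 -6; 0 1/2 5; 0 0 1]
T3·…·T1 = [2 0 -8; 0 1/2 9; 0 0 1]
T4·…·T1 = [2 0 -10; 0 1/2 13; 0 0 1]
T5·…·T1 = [2 0 -10; 0 -1/2 -13; 0 0 1]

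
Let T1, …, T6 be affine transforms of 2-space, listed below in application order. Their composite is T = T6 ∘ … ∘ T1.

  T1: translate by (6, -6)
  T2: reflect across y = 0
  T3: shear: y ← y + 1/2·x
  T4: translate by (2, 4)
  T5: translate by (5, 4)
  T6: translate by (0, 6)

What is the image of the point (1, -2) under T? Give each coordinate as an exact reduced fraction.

T(p) = (14, 51/2)

T1 translate by (6, -6): (1, -2) → (7, -8)
T2 reflect across y = 0: (7, -8) → (7, 8)
T3 shear: y ← y + 1/2·x: (7, 8) → (7, 23/2)
T4 translate by (2, 4): (7, 23/2) → (9, 31/2)
T5 translate by (5, 4): (9, 31/2) → (14, 39/2)
T6 translate by (0, 6): (14, 39/2) → (14, 51/2)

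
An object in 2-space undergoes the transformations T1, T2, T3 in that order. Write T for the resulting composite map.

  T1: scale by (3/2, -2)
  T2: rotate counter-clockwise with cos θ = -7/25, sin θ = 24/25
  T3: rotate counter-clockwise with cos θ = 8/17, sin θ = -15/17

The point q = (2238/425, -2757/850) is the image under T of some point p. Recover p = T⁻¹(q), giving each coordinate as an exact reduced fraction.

T1 = [3/2 0 0; 0 -2 0; 0 0 1]
T2·T1 = [-21/50 48/25 0; 36/25 14/25 0; 0 0 1]
T3·…·T1 = [456/425 594/425 0; 891/850 -608/425 0; 0 0 1]
det M = -3; M⁻¹ = [608/1275 198/425 0; 297/850 -152/425 0; 0 0 1]
M⁻¹ · (2238/425, -2757/850)ᵀ = (1, 3)ᵀ

p = (1, 3)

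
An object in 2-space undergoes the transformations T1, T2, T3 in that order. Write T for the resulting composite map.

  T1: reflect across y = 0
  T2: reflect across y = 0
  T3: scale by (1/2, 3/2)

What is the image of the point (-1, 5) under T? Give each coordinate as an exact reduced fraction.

T1 reflect across y = 0: (-1, 5) → (-1, -5)
T2 reflect across y = 0: (-1, -5) → (-1, 5)
T3 scale by (1/2, 3/2): (-1, 5) → (-1/2, 15/2)

T(p) = (-1/2, 15/2)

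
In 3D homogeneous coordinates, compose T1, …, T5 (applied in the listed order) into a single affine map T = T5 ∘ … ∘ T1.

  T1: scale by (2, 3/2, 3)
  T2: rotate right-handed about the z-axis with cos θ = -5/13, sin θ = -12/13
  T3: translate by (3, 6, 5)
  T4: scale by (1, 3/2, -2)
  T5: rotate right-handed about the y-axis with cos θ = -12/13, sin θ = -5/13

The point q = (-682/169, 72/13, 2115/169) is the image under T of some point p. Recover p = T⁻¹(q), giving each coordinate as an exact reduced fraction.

T1 = [2 0 0 0; 0 3/2 0 0; 0 0 3 0; 0 0 0 1]
T2·T1 = [-10/13 18/13 0 0; -24/13 -15/26 0 0; 0 0 3 0; 0 0 0 1]
T3·…·T1 = [-10/13 18/13 0 3; -24/13 -15/26 0 6; 0 0 3 5; 0 0 0 1]
T4·…·T1 = [-10/13 18/13 0 3; -36/13 -45/52 0 9; 0 0 -6 -10; 0 0 0 1]
T5·…·T1 = [120/169 -216/169 30/13 14/13; -36/13 -45/52 0 9; -50/169 90/169 72/13 135/13; 0 0 0 1]
det M = -27; M⁻¹ = [30/169 -4/13 -25/338 87/26; -96/169 -20/117 40/169 -4/13; 5/78 0 2/13 -5/3; 0 0 0 1]
M⁻¹ · (-682/169, 72/13, 2115/169)ᵀ = (0, 4, 0)ᵀ

p = (0, 4, 0)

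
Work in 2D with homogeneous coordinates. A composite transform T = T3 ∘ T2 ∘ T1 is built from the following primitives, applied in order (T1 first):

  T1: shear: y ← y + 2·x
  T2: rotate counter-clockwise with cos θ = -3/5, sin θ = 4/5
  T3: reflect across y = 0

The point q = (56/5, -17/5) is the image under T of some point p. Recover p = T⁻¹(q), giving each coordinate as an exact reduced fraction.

T1 = [1 0 0; 2 1 0; 0 0 1]
T2·T1 = [-11/5 -4/5 0; -2/5 -3/5 0; 0 0 1]
T3·…·T1 = [-11/5 -4/5 0; 2/5 3/5 0; 0 0 1]
det M = -1; M⁻¹ = [-3/5 -4/5 0; 2/5 11/5 0; 0 0 1]
M⁻¹ · (56/5, -17/5)ᵀ = (-4, -3)ᵀ

p = (-4, -3)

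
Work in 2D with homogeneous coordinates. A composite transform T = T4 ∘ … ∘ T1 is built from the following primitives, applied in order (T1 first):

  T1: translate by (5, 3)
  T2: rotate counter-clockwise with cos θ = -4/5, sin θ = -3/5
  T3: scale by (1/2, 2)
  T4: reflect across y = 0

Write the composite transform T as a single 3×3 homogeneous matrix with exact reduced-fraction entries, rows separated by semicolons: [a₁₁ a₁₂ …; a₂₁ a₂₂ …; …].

T = [-2/5 3/10 -11/10; 6/5 8/5 54/5; 0 0 1]

T1 = [1 0 5; 0 1 3; 0 0 1]
T2·T1 = [-4/5 3/5 -11/5; -3/5 -4/5 -27/5; 0 0 1]
T3·…·T1 = [-2/5 3/10 -11/10; -6/5 -8/5 -54/5; 0 0 1]
T4·…·T1 = [-2/5 3/10 -11/10; 6/5 8/5 54/5; 0 0 1]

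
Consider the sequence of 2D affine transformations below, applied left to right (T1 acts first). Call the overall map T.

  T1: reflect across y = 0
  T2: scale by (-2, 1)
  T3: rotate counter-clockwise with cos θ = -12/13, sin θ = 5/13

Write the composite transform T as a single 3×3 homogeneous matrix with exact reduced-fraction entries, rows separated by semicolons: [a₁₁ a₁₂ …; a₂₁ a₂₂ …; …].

T = [24/13 5/13 0; -10/13 12/13 0; 0 0 1]

T1 = [1 0 0; 0 -1 0; 0 0 1]
T2·T1 = [-2 0 0; 0 -1 0; 0 0 1]
T3·…·T1 = [24/13 5/13 0; -10/13 12/13 0; 0 0 1]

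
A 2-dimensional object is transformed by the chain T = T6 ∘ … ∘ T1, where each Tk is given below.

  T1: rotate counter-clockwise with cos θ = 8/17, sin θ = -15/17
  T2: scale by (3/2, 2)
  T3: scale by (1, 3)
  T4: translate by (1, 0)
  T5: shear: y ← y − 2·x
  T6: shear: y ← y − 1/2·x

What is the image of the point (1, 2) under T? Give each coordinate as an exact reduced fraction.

T(p) = (74/17, -179/17)

T1 rotate counter-clockwise with cos θ = 8/17, sin θ = -15/17: (1, 2) → (38/17, 1/17)
T2 scale by (3/2, 2): (38/17, 1/17) → (57/17, 2/17)
T3 scale by (1, 3): (57/17, 2/17) → (57/17, 6/17)
T4 translate by (1, 0): (57/17, 6/17) → (74/17, 6/17)
T5 shear: y ← y − 2·x: (74/17, 6/17) → (74/17, -142/17)
T6 shear: y ← y − 1/2·x: (74/17, -142/17) → (74/17, -179/17)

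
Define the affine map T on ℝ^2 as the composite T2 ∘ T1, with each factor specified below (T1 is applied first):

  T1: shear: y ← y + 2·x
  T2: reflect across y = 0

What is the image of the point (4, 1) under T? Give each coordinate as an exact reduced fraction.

T(p) = (4, -9)

T1 shear: y ← y + 2·x: (4, 1) → (4, 9)
T2 reflect across y = 0: (4, 9) → (4, -9)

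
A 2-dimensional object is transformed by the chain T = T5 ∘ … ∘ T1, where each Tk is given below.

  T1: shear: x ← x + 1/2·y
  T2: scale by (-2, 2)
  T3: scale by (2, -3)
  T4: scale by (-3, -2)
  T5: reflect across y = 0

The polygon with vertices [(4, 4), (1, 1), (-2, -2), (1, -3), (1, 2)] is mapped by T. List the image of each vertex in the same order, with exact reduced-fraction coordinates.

T1 shear: x ← x + 1/2·y: (4, 4) → (6, 4); (1, 1) → (3/2, 1); (-2, -2) → (-3, -2); (1, -3) → (-1/2, -3); (1, 2) → (2, 2)
T2 scale by (-2, 2): (6, 4) → (-12, 8); (3/2, 1) → (-3, 2); (-3, -2) → (6, -4); (-1/2, -3) → (1, -6); (2, 2) → (-4, 4)
T3 scale by (2, -3): (-12, 8) → (-24, -24); (-3, 2) → (-6, -6); (6, -4) → (12, 12); (1, -6) → (2, 18); (-4, 4) → (-8, -12)
T4 scale by (-3, -2): (-24, -24) → (72, 48); (-6, -6) → (18, 12); (12, 12) → (-36, -24); (2, 18) → (-6, -36); (-8, -12) → (24, 24)
T5 reflect across y = 0: (72, 48) → (72, -48); (18, 12) → (18, -12); (-36, -24) → (-36, 24); (-6, -36) → (-6, 36); (24, 24) → (24, -24)

image vertices: (72, -48), (18, -12), (-36, 24), (-6, 36), (24, -24)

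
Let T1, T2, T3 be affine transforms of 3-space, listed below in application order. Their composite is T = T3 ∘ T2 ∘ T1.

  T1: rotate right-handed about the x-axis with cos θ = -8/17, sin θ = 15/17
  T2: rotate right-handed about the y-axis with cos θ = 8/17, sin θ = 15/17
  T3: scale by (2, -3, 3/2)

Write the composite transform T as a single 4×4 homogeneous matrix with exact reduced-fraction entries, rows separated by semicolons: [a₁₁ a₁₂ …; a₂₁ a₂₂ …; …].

T = [16/17 450/289 -240/289 0; 0 24/17 45/17 0; -45/34 180/289 -96/289 0; 0 0 0 1]

T1 = [1 0 0 0; 0 -8/17 -15/17 0; 0 15/17 -8/17 0; 0 0 0 1]
T2·T1 = [8/17 225/289 -120/289 0; 0 -8/17 -15/17 0; -15/17 120/289 -64/289 0; 0 0 0 1]
T3·…·T1 = [16/17 450/289 -240/289 0; 0 24/17 45/17 0; -45/34 180/289 -96/289 0; 0 0 0 1]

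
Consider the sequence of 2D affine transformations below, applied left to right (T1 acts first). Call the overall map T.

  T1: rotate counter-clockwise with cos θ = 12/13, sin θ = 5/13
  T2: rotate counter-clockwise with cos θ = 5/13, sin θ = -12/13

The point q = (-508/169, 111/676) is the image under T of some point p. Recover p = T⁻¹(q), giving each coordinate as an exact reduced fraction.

p = (-9/4, -2)

T1 = [12/13 -5/13 0; 5/13 12/13 0; 0 0 1]
T2·T1 = [120/169 119/169 0; -119/169 120/169 0; 0 0 1]
det M = 1; M⁻¹ = [120/169 -119/169 0; 119/169 120/169 0; 0 0 1]
M⁻¹ · (-508/169, 111/676)ᵀ = (-9/4, -2)ᵀ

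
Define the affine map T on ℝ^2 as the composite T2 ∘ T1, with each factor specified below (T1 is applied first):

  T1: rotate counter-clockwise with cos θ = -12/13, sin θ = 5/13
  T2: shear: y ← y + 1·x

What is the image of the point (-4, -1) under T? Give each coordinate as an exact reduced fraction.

T(p) = (53/13, 45/13)

T1 rotate counter-clockwise with cos θ = -12/13, sin θ = 5/13: (-4, -1) → (53/13, -8/13)
T2 shear: y ← y + 1·x: (53/13, -8/13) → (53/13, 45/13)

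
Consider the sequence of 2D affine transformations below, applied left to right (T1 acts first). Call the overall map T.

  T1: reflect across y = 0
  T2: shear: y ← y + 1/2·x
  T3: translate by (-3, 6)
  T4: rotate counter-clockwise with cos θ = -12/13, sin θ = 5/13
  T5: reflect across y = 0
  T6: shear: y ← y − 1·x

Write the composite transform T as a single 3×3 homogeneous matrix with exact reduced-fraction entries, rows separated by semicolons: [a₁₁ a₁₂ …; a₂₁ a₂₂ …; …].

T = [-29/26 5/13 6/13; 31/26 -17/13 81/13; 0 0 1]

T1 = [1 0 0; 0 -1 0; 0 0 1]
T2·T1 = [1 0 0; 1/2 -1 0; 0 0 1]
T3·…·T1 = [1 0 -3; 1/2 -1 6; 0 0 1]
T4·…·T1 = [-29/26 5/13 6/13; -1/13 12/13 -87/13; 0 0 1]
T5·…·T1 = [-29/26 5/13 6/13; 1/13 -12/13 87/13; 0 0 1]
T6·…·T1 = [-29/26 5/13 6/13; 31/26 -17/13 81/13; 0 0 1]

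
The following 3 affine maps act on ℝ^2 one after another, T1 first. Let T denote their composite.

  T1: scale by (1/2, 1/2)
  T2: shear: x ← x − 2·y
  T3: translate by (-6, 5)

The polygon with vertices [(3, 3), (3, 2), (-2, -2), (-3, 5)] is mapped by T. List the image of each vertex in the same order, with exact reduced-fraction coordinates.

image vertices: (-15/2, 13/2), (-13/2, 6), (-5, 4), (-25/2, 15/2)

T1 scale by (1/2, 1/2): (3, 3) → (3/2, 3/2); (3, 2) → (3/2, 1); (-2, -2) → (-1, -1); (-3, 5) → (-3/2, 5/2)
T2 shear: x ← x − 2·y: (3/2, 3/2) → (-3/2, 3/2); (3/2, 1) → (-1/2, 1); (-1, -1) → (1, -1); (-3/2, 5/2) → (-13/2, 5/2)
T3 translate by (-6, 5): (-3/2, 3/2) → (-15/2, 13/2); (-1/2, 1) → (-13/2, 6); (1, -1) → (-5, 4); (-13/2, 5/2) → (-25/2, 15/2)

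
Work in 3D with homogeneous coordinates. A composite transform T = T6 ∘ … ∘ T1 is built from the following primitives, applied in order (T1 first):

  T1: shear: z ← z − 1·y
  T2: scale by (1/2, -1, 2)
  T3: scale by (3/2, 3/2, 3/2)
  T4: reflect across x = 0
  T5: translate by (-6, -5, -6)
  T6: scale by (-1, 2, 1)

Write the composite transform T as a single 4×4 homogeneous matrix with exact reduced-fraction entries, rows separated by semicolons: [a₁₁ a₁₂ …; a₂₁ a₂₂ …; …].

T1 = [1 0 0 0; 0 1 0 0; 0 -1 1 0; 0 0 0 1]
T2·T1 = [1/2 0 0 0; 0 -1 0 0; 0 -2 2 0; 0 0 0 1]
T3·…·T1 = [3/4 0 0 0; 0 -3/2 0 0; 0 -3 3 0; 0 0 0 1]
T4·…·T1 = [-3/4 0 0 0; 0 -3/2 0 0; 0 -3 3 0; 0 0 0 1]
T5·…·T1 = [-3/4 0 0 -6; 0 -3/2 0 -5; 0 -3 3 -6; 0 0 0 1]
T6·…·T1 = [3/4 0 0 6; 0 -3 0 -10; 0 -3 3 -6; 0 0 0 1]

T = [3/4 0 0 6; 0 -3 0 -10; 0 -3 3 -6; 0 0 0 1]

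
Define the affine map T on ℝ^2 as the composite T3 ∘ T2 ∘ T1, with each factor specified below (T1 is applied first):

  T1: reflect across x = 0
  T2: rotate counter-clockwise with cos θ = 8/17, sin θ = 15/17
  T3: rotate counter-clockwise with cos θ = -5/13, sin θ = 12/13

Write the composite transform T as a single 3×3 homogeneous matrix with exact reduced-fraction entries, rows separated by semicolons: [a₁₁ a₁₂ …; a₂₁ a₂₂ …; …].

T = [220/221 -21/221 0; -21/221 -220/221 0; 0 0 1]

T1 = [-1 0 0; 0 1 0; 0 0 1]
T2·T1 = [-8/17 -15/17 0; -15/17 8/17 0; 0 0 1]
T3·…·T1 = [220/221 -21/221 0; -21/221 -220/221 0; 0 0 1]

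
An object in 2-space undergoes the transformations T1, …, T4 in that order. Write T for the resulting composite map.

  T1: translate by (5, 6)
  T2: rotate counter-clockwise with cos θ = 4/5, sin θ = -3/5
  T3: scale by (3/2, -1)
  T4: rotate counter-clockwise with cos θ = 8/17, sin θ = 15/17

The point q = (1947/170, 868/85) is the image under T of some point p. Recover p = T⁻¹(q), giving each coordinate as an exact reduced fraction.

p = (-1/2, 4)

T1 = [1 0 5; 0 1 6; 0 0 1]
T2·T1 = [4/5 3/5 38/5; -3/5 4/5 9/5; 0 0 1]
T3·…·T1 = [6/5 9/10 57/5; 3/5 -4/5 -9/5; 0 0 1]
T4·…·T1 = [3/85 96/85 591/85; 114/85 71/170 783/85; 0 0 1]
det M = -3/2; M⁻¹ = [-71/255 64/85 -5; 76/85 -2/85 -6; 0 0 1]
M⁻¹ · (1947/170, 868/85)ᵀ = (-1/2, 4)ᵀ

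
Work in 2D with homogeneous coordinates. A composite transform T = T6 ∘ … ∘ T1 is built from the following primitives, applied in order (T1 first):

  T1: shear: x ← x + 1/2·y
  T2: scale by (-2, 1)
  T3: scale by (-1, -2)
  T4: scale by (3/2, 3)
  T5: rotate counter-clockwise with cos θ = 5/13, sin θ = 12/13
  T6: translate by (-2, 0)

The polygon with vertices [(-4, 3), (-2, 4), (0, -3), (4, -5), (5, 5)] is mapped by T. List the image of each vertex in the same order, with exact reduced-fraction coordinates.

T1 shear: x ← x + 1/2·y: (-4, 3) → (-5/2, 3); (-2, 4) → (0, 4); (0, -3) → (-3/2, -3); (4, -5) → (3/2, -5); (5, 5) → (15/2, 5)
T2 scale by (-2, 1): (-5/2, 3) → (5, 3); (0, 4) → (0, 4); (-3/2, -3) → (3, -3); (3/2, -5) → (-3, -5); (15/2, 5) → (-15, 5)
T3 scale by (-1, -2): (5, 3) → (-5, -6); (0, 4) → (0, -8); (3, -3) → (-3, 6); (-3, -5) → (3, 10); (-15, 5) → (15, -10)
T4 scale by (3/2, 3): (-5, -6) → (-15/2, -18); (0, -8) → (0, -24); (-3, 6) → (-9/2, 18); (3, 10) → (9/2, 30); (15, -10) → (45/2, -30)
T5 rotate counter-clockwise with cos θ = 5/13, sin θ = 12/13: (-15/2, -18) → (357/26, -180/13); (0, -24) → (288/13, -120/13); (-9/2, 18) → (-477/26, 36/13); (9/2, 30) → (-675/26, 204/13); (45/2, -30) → (945/26, 120/13)
T6 translate by (-2, 0): (357/26, -180/13) → (305/26, -180/13); (288/13, -120/13) → (262/13, -120/13); (-477/26, 36/13) → (-529/26, 36/13); (-675/26, 204/13) → (-727/26, 204/13); (945/26, 120/13) → (893/26, 120/13)

image vertices: (305/26, -180/13), (262/13, -120/13), (-529/26, 36/13), (-727/26, 204/13), (893/26, 120/13)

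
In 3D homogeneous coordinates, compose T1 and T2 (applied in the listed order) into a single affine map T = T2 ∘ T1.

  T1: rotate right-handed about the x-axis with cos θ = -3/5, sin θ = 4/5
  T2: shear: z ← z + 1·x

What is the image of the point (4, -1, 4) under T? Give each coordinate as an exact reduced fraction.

T1 rotate right-handed about the x-axis with cos θ = -3/5, sin θ = 4/5: (4, -1, 4) → (4, -13/5, -16/5)
T2 shear: z ← z + 1·x: (4, -13/5, -16/5) → (4, -13/5, 4/5)

T(p) = (4, -13/5, 4/5)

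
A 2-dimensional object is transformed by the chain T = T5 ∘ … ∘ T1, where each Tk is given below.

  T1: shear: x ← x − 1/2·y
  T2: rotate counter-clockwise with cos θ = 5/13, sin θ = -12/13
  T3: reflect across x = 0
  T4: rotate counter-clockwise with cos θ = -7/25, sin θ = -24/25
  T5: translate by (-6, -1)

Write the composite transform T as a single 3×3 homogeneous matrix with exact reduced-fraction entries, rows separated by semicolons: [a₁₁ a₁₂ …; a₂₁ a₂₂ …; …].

T1 = [1 -1/2 0; 0 1 0; 0 0 1]
T2·T1 = [5/13 19/26 0; -12/13 11/13 0; 0 0 1]
T3·…·T1 = [-5/13 -19/26 0; -12/13 11/13 0; 0 0 1]
T4·…·T1 = [-253/325 661/650 0; 204/325 151/325 0; 0 0 1]
T5·…·T1 = [-253/325 661/650 -6; 204/325 151/325 -1; 0 0 1]

T = [-253/325 661/650 -6; 204/325 151/325 -1; 0 0 1]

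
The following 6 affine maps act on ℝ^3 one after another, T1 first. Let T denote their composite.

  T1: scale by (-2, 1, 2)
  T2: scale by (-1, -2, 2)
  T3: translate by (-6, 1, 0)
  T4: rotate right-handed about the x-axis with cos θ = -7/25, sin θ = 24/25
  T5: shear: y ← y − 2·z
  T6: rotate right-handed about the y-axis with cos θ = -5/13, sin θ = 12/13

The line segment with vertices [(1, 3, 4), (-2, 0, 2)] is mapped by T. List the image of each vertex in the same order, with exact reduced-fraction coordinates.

T1 scale by (-2, 1, 2): (1, 3, 4) → (-2, 3, 8); (-2, 0, 2) → (4, 0, 4)
T2 scale by (-1, -2, 2): (-2, 3, 8) → (2, -6, 16); (4, 0, 4) → (-4, 0, 8)
T3 translate by (-6, 1, 0): (2, -6, 16) → (-4, -5, 16); (-4, 0, 8) → (-10, 1, 8)
T4 rotate right-handed about the x-axis with cos θ = -7/25, sin θ = 24/25: (-4, -5, 16) → (-4, -349/25, -232/25); (-10, 1, 8) → (-10, -199/25, -32/25)
T5 shear: y ← y − 2·z: (-4, -349/25, -232/25) → (-4, 23/5, -232/25); (-10, -199/25, -32/25) → (-10, -27/5, -32/25)
T6 rotate right-handed about the y-axis with cos θ = -5/13, sin θ = 12/13: (-4, 23/5, -232/25) → (-2284/325, 23/5, 472/65); (-10, -27/5, -32/25) → (866/325, -27/5, 632/65)

image vertices: (-2284/325, 23/5, 472/65), (866/325, -27/5, 632/65)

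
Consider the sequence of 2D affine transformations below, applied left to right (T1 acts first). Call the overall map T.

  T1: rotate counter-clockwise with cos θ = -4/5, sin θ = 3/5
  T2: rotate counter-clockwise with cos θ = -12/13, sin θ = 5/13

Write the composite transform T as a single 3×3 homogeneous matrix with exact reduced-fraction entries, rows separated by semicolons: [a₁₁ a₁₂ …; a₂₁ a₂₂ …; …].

T = [33/65 56/65 0; -56/65 33/65 0; 0 0 1]

T1 = [-4/5 -3/5 0; 3/5 -4/5 0; 0 0 1]
T2·T1 = [33/65 56/65 0; -56/65 33/65 0; 0 0 1]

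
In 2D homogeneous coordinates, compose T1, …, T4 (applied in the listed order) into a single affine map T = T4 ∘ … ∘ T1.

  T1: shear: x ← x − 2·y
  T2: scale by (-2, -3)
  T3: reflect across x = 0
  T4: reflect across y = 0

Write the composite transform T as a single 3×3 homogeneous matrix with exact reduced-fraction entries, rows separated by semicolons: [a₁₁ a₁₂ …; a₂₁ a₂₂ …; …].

T = [2 -4 0; 0 3 0; 0 0 1]

T1 = [1 -2 0; 0 1 0; 0 0 1]
T2·T1 = [-2 4 0; 0 -3 0; 0 0 1]
T3·…·T1 = [2 -4 0; 0 -3 0; 0 0 1]
T4·…·T1 = [2 -4 0; 0 3 0; 0 0 1]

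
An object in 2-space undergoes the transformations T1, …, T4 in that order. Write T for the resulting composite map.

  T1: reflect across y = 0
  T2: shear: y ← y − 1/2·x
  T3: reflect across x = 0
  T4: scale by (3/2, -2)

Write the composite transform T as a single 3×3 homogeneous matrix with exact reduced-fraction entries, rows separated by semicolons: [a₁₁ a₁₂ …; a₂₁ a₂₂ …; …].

T1 = [1 0 0; 0 -1 0; 0 0 1]
T2·T1 = [1 0 0; -1/2 -1 0; 0 0 1]
T3·…·T1 = [-1 0 0; -1/2 -1 0; 0 0 1]
T4·…·T1 = [-3/2 0 0; 1 2 0; 0 0 1]

T = [-3/2 0 0; 1 2 0; 0 0 1]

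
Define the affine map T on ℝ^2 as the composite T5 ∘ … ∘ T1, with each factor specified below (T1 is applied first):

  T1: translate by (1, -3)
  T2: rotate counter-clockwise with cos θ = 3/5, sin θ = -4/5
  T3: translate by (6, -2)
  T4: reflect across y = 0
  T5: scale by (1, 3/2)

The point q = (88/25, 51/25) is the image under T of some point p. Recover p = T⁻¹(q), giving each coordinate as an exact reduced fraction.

p = (-3, 7/5)

T1 = [1 0 1; 0 1 -3; 0 0 1]
T2·T1 = [3/5 4/5 -9/5; -4/5 3/5 -13/5; 0 0 1]
T3·…·T1 = [3/5 4/5 21/5; -4/5 3/5 -23/5; 0 0 1]
T4·…·T1 = [3/5 4/5 21/5; 4/5 -3/5 23/5; 0 0 1]
T5·…·T1 = [3/5 4/5 21/5; 6/5 -9/10 69/10; 0 0 1]
det M = -3/2; M⁻¹ = [3/5 8/15 -31/5; 4/5 -2/5 -3/5; 0 0 1]
M⁻¹ · (88/25, 51/25)ᵀ = (-3, 7/5)ᵀ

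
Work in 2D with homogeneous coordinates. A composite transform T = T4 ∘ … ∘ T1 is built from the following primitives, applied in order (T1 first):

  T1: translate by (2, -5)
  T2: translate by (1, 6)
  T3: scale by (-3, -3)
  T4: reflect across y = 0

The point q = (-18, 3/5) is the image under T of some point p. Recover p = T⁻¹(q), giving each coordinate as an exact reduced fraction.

p = (3, -4/5)

T1 = [1 0 2; 0 1 -5; 0 0 1]
T2·T1 = [1 0 3; 0 1 1; 0 0 1]
T3·…·T1 = [-3 0 -9; 0 -3 -3; 0 0 1]
T4·…·T1 = [-3 0 -9; 0 3 3; 0 0 1]
det M = -9; M⁻¹ = [-1/3 0 -3; 0 1/3 -1; 0 0 1]
M⁻¹ · (-18, 3/5)ᵀ = (3, -4/5)ᵀ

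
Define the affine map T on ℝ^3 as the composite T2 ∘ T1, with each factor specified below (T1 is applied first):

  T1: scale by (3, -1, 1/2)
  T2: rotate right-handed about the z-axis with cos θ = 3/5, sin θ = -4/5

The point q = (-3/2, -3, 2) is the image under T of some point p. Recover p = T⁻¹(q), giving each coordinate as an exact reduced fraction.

T1 = [3 0 0 0; 0 -1 0 0; 0 0 1/2 0; 0 0 0 1]
T2·T1 = [9/5 -4/5 0 0; -12/5 -3/5 0 0; 0 0 1/2 0; 0 0 0 1]
det M = -3/2; M⁻¹ = [1/5 -4/15 0 0; -4/5 -3/5 0 0; 0 0 2 0; 0 0 0 1]
M⁻¹ · (-3/2, -3, 2)ᵀ = (1/2, 3, 4)ᵀ

p = (1/2, 3, 4)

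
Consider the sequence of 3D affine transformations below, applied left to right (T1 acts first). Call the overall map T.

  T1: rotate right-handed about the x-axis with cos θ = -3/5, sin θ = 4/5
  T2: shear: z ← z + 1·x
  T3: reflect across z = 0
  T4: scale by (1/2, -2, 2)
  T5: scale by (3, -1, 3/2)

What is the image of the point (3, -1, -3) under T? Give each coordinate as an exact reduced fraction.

T(p) = (9/2, 6, -12)

T1 rotate right-handed about the x-axis with cos θ = -3/5, sin θ = 4/5: (3, -1, -3) → (3, 3, 1)
T2 shear: z ← z + 1·x: (3, 3, 1) → (3, 3, 4)
T3 reflect across z = 0: (3, 3, 4) → (3, 3, -4)
T4 scale by (1/2, -2, 2): (3, 3, -4) → (3/2, -6, -8)
T5 scale by (3, -1, 3/2): (3/2, -6, -8) → (9/2, 6, -12)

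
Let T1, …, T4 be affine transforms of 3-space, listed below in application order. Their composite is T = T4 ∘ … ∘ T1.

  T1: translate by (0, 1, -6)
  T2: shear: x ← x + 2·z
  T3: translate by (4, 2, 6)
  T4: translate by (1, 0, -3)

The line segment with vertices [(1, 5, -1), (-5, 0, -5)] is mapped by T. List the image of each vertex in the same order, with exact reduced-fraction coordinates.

image vertices: (-8, 8, -4), (-22, 3, -8)

T1 translate by (0, 1, -6): (1, 5, -1) → (1, 6, -7); (-5, 0, -5) → (-5, 1, -11)
T2 shear: x ← x + 2·z: (1, 6, -7) → (-13, 6, -7); (-5, 1, -11) → (-27, 1, -11)
T3 translate by (4, 2, 6): (-13, 6, -7) → (-9, 8, -1); (-27, 1, -11) → (-23, 3, -5)
T4 translate by (1, 0, -3): (-9, 8, -1) → (-8, 8, -4); (-23, 3, -5) → (-22, 3, -8)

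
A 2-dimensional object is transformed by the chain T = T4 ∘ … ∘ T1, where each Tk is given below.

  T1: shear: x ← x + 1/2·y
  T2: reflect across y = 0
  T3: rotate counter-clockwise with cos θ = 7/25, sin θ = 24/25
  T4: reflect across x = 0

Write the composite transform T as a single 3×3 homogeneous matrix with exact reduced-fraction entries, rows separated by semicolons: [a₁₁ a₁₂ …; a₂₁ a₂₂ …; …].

T = [-7/25 -11/10 0; 24/25 1/5 0; 0 0 1]

T1 = [1 1/2 0; 0 1 0; 0 0 1]
T2·T1 = [1 1/2 0; 0 -1 0; 0 0 1]
T3·…·T1 = [7/25 11/10 0; 24/25 1/5 0; 0 0 1]
T4·…·T1 = [-7/25 -11/10 0; 24/25 1/5 0; 0 0 1]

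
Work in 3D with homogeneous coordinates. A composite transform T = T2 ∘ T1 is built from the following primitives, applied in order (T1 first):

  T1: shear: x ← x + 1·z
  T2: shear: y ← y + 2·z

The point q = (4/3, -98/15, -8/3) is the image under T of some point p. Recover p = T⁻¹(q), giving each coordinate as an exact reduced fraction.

T1 = [1 0 1 0; 0 1 0 0; 0 0 1 0; 0 0 0 1]
T2·T1 = [1 0 1 0; 0 1 2 0; 0 0 1 0; 0 0 0 1]
det M = 1; M⁻¹ = [1 0 -1 0; 0 1 -2 0; 0 0 1 0; 0 0 0 1]
M⁻¹ · (4/3, -98/15, -8/3)ᵀ = (4, -6/5, -8/3)ᵀ

p = (4, -6/5, -8/3)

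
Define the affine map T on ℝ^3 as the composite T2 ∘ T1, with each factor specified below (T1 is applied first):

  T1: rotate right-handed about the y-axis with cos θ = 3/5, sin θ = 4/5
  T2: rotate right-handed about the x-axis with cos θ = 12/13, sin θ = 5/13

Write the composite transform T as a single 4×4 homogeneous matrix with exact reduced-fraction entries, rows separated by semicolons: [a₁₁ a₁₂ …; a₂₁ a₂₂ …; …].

T = [3/5 0 4/5 0; 4/13 12/13 -3/13 0; -48/65 5/13 36/65 0; 0 0 0 1]

T1 = [3/5 0 4/5 0; 0 1 0 0; -4/5 0 3/5 0; 0 0 0 1]
T2·T1 = [3/5 0 4/5 0; 4/13 12/13 -3/13 0; -48/65 5/13 36/65 0; 0 0 0 1]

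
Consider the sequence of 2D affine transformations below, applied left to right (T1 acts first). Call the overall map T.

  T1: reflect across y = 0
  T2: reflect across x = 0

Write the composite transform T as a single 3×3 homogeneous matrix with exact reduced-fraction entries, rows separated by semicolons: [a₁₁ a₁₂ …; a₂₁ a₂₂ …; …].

T = [-1 0 0; 0 -1 0; 0 0 1]

T1 = [1 0 0; 0 -1 0; 0 0 1]
T2·T1 = [-1 0 0; 0 -1 0; 0 0 1]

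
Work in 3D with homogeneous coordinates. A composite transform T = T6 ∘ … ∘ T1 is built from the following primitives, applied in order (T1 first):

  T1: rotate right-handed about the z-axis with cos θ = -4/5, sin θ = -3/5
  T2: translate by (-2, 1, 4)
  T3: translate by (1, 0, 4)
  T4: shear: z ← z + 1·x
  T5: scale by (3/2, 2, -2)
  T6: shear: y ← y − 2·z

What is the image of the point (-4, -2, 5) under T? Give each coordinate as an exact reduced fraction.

T(p) = (3/2, 66, -28)

T1 rotate right-handed about the z-axis with cos θ = -4/5, sin θ = -3/5: (-4, -2, 5) → (2, 4, 5)
T2 translate by (-2, 1, 4): (2, 4, 5) → (0, 5, 9)
T3 translate by (1, 0, 4): (0, 5, 9) → (1, 5, 13)
T4 shear: z ← z + 1·x: (1, 5, 13) → (1, 5, 14)
T5 scale by (3/2, 2, -2): (1, 5, 14) → (3/2, 10, -28)
T6 shear: y ← y − 2·z: (3/2, 10, -28) → (3/2, 66, -28)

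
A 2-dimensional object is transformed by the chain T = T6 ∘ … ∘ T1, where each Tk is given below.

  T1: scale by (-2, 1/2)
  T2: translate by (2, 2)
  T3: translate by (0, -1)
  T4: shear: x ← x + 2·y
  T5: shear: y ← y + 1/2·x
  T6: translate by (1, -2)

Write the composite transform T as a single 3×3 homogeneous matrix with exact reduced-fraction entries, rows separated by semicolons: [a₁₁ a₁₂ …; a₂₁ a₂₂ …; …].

T1 = [-2 0 0; 0 1/2 0; 0 0 1]
T2·T1 = [-2 0 2; 0 1/2 2; 0 0 1]
T3·…·T1 = [-2 0 2; 0 1/2 1; 0 0 1]
T4·…·T1 = [-2 1 4; 0 1/2 1; 0 0 1]
T5·…·T1 = [-2 1 4; -1 1 3; 0 0 1]
T6·…·T1 = [-2 1 5; -1 1 1; 0 0 1]

T = [-2 1 5; -1 1 1; 0 0 1]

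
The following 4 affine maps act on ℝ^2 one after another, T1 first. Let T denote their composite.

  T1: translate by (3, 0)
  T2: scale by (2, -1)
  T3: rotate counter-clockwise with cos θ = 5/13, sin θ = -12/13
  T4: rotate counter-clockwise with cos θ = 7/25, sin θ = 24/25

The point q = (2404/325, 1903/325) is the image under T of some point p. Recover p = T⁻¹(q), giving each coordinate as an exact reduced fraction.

p = (1, -5)

T1 = [1 0 3; 0 1 0; 0 0 1]
T2·T1 = [2 0 6; 0 -1 0; 0 0 1]
T3·…·T1 = [10/13 -12/13 30/13; -24/13 -5/13 -72/13; 0 0 1]
T4·…·T1 = [646/325 36/325 1938/325; 72/325 -323/325 216/325; 0 0 1]
det M = -2; M⁻¹ = [323/650 18/325 -3; 36/325 -323/325 0; 0 0 1]
M⁻¹ · (2404/325, 1903/325)ᵀ = (1, -5)ᵀ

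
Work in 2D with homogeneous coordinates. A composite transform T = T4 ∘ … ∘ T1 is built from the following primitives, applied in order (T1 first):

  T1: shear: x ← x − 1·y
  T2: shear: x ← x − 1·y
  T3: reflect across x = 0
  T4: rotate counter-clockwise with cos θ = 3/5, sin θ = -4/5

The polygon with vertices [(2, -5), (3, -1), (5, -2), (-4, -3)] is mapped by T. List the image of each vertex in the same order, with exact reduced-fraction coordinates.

image vertices: (-56/5, 33/5), (-19/5, 17/5), (-7, 6), (-18/5, -1/5)

T1 shear: x ← x − 1·y: (2, -5) → (7, -5); (3, -1) → (4, -1); (5, -2) → (7, -2); (-4, -3) → (-1, -3)
T2 shear: x ← x − 1·y: (7, -5) → (12, -5); (4, -1) → (5, -1); (7, -2) → (9, -2); (-1, -3) → (2, -3)
T3 reflect across x = 0: (12, -5) → (-12, -5); (5, -1) → (-5, -1); (9, -2) → (-9, -2); (2, -3) → (-2, -3)
T4 rotate counter-clockwise with cos θ = 3/5, sin θ = -4/5: (-12, -5) → (-56/5, 33/5); (-5, -1) → (-19/5, 17/5); (-9, -2) → (-7, 6); (-2, -3) → (-18/5, -1/5)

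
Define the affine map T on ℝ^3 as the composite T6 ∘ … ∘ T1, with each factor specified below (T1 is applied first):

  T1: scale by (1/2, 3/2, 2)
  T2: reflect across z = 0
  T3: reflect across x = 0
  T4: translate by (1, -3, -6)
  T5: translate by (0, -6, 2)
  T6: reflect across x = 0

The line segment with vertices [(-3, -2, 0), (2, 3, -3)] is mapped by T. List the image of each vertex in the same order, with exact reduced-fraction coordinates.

image vertices: (-5/2, -12, -4), (0, -9/2, 2)

T1 scale by (1/2, 3/2, 2): (-3, -2, 0) → (-3/2, -3, 0); (2, 3, -3) → (1, 9/2, -6)
T2 reflect across z = 0: (-3/2, -3, 0) → (-3/2, -3, 0); (1, 9/2, -6) → (1, 9/2, 6)
T3 reflect across x = 0: (-3/2, -3, 0) → (3/2, -3, 0); (1, 9/2, 6) → (-1, 9/2, 6)
T4 translate by (1, -3, -6): (3/2, -3, 0) → (5/2, -6, -6); (-1, 9/2, 6) → (0, 3/2, 0)
T5 translate by (0, -6, 2): (5/2, -6, -6) → (5/2, -12, -4); (0, 3/2, 0) → (0, -9/2, 2)
T6 reflect across x = 0: (5/2, -12, -4) → (-5/2, -12, -4); (0, -9/2, 2) → (0, -9/2, 2)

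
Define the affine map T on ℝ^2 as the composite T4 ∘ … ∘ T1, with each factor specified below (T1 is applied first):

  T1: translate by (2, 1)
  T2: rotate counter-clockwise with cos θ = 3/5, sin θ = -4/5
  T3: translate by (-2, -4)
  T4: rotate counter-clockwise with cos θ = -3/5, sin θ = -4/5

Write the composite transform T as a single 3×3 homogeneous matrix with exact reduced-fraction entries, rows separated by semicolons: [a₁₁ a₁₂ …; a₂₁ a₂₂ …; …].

T1 = [1 0 2; 0 1 1; 0 0 1]
T2·T1 = [3/5 4/5 2; -4/5 3/5 -1; 0 0 1]
T3·…·T1 = [3/5 4/5 0; -4/5 3/5 -5; 0 0 1]
T4·…·T1 = [-1 0 -4; 0 -1 3; 0 0 1]

T = [-1 0 -4; 0 -1 3; 0 0 1]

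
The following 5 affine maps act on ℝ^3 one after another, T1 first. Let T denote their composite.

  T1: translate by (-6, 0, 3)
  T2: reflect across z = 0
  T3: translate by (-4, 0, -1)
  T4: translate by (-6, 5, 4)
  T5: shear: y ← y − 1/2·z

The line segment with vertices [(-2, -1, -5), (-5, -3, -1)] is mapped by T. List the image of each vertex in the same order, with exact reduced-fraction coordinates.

T1 translate by (-6, 0, 3): (-2, -1, -5) → (-8, -1, -2); (-5, -3, -1) → (-11, -3, 2)
T2 reflect across z = 0: (-8, -1, -2) → (-8, -1, 2); (-11, -3, 2) → (-11, -3, -2)
T3 translate by (-4, 0, -1): (-8, -1, 2) → (-12, -1, 1); (-11, -3, -2) → (-15, -3, -3)
T4 translate by (-6, 5, 4): (-12, -1, 1) → (-18, 4, 5); (-15, -3, -3) → (-21, 2, 1)
T5 shear: y ← y − 1/2·z: (-18, 4, 5) → (-18, 3/2, 5); (-21, 2, 1) → (-21, 3/2, 1)

image vertices: (-18, 3/2, 5), (-21, 3/2, 1)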